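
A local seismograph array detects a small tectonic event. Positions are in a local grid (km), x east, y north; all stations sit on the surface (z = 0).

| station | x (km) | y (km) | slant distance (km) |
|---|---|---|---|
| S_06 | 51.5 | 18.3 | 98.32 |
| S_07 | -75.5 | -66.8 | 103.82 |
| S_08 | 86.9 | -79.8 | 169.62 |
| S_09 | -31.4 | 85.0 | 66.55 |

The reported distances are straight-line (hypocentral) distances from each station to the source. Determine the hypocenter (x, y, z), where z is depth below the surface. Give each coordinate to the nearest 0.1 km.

(-41.7, 26.6, 30.2)

Each station gives a sphere (x−x_i)² + (y−y_i)² + z² = d_i² (stations at z=0).
Subtracting the S_06 sphere from S_07 and S_08: z² cancels, leaving linear equations in x and y:
-254.0 x − 170.2 y = 6063.58
70.8 x − 196.2 y = -8171.61
Solving: x ≈ -41.698, y ≈ 26.602 km (keep extra digits for the depth step; rounded: -41.7, 26.6).
Then from the S_06 sphere: z² = 98.32² − (x − 51.5)² − (y − 18.3)² with x = -41.698, y = 26.602, so z ≈ 30.200 ≈ 30.2 km.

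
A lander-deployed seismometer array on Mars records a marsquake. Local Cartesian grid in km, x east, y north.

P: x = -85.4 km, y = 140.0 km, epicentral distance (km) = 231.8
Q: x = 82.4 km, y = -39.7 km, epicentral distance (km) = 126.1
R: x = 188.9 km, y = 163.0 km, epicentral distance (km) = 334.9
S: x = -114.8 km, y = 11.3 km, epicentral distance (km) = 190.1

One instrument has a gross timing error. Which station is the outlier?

S

Solve using three stations at a time. Using P, Q, R (subtract circle equations pairwise → linear system) gives (x, y) ≈ (-34.8, -86.2).
Distances from that point to each station vs reported:
  P: calculated 231.8 vs reported 231.8 → residual 0.0 km
  Q: calculated 126.1 vs reported 126.1 → residual 0.0 km
  R: calculated 334.9 vs reported 334.9 → residual 0.0 km
  S: calculated 126.1 vs reported 190.1 → residual 64.0 km
P, Q, R are mutually consistent (residuals ≈ 0); S is off by 64.0 km.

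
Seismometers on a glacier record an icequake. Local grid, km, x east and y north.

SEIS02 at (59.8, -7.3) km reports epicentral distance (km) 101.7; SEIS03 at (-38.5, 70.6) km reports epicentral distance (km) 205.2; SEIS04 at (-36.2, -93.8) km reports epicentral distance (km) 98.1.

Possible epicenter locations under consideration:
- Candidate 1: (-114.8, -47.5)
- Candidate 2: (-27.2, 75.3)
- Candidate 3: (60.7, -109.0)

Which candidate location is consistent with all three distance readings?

Candidate 3

For each candidate, compare |candidate − station| to the reported distance:
Candidate 1: residuals SEIS02 77.5, SEIS03 64.6, SEIS04 6.9 → max 77.5 km
Candidate 2: residuals SEIS02 18.3, SEIS03 193.0, SEIS04 71.2 → max 193.0 km
Candidate 3: residuals SEIS02 0.0, SEIS03 0.0, SEIS04 0.0 → max 0.0 km
Only Candidate 3 has all residuals ≈ 0.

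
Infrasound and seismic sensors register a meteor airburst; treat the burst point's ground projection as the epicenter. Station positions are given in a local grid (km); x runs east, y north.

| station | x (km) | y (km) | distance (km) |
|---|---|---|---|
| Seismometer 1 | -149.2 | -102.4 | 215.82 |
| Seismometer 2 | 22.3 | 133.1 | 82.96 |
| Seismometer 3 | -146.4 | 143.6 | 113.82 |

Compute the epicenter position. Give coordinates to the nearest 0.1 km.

x ≈ -47.2 km, y ≈ 87.8 km

Circle about each station: (x + 149.2)² + (y + 102.4)² = 215.82²; (x − 22.3)² + (y − 133.1)² = 82.96²; (x + 146.4)² + (y − 143.6)² = 113.82².
Subtracting the Seismometer 1 equation from the Seismometer 2 and Seismometer 3 equations removes the quadratic terms:
343.0 x + 471.0 y = 25162.41
5.6 x + 492.0 y = 42930.80
Solving the 2×2 system: x ≈ -47.2, y ≈ 87.8 km.
Check against Seismometer 1 (with the unrounded x, y): √((x + 149.2)²+(y + 102.4)²) = 215.82 ≈ 215.82 km. ✓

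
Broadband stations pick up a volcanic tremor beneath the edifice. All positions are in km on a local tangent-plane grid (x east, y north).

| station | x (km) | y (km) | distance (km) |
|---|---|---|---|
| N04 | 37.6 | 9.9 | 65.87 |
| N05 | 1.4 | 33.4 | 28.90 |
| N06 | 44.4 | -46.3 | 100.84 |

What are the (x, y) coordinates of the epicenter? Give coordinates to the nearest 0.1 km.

Circle about each station: (x − 37.6)² + (y − 9.9)² = 65.87²; (x − 1.4)² + (y − 33.4)² = 28.90²; (x − 44.4)² + (y + 46.3)² = 100.84².
Subtracting the N04 equation from the N05 and N06 equations removes the quadratic terms:
-72.4 x + 47.0 y = 3109.40
13.6 x − 112.4 y = -3226.57
Solving the 2×2 system: x ≈ -26.4, y ≈ 25.5 km.
Check against N04 (with the unrounded x, y): √((x − 37.6)²+(y − 9.9)²) = 65.86 ≈ 65.87 km. ✓

-26.4 km east, 25.5 km north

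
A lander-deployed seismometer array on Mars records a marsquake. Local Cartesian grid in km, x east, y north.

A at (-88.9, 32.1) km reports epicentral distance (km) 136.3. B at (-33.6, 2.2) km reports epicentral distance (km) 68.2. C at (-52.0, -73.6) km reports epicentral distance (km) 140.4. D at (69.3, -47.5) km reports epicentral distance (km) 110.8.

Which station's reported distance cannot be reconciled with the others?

A

Solve using three stations at a time. Using B, C, D (subtract circle equations pairwise → linear system) gives (x, y) ≈ (15.6, 49.5).
Distances from that point to each station vs reported:
  A: calculated 106.0 vs reported 136.3 → residual 30.3 km
  B: calculated 68.2 vs reported 68.2 → residual 0.0 km
  C: calculated 140.4 vs reported 140.4 → residual 0.0 km
  D: calculated 110.8 vs reported 110.8 → residual 0.0 km
B, C, D are mutually consistent (residuals ≈ 0); A is off by 30.3 km.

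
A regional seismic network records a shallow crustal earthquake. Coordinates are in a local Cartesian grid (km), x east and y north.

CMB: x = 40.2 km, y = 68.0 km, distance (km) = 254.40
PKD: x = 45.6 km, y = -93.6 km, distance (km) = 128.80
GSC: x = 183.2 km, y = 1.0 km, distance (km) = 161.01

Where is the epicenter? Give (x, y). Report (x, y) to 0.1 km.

Circle about each station: (x − 40.2)² + (y − 68.0)² = 254.40²; (x − 45.6)² + (y + 93.6)² = 128.80²; (x − 183.2)² + (y − 1.0)² = 161.01².
Subtracting the CMB equation from the PKD and GSC equations removes the quadratic terms:
10.8 x − 323.2 y = 52730.20
286.0 x − 134.0 y = 66118.34
Solving the 2×2 system: x ≈ 157.2, y ≈ -157.9 km.
Check against CMB (with the unrounded x, y): √((x − 40.2)²+(y − 68.0)²) = 254.40 ≈ 254.40 km. ✓

(157.2, -157.9)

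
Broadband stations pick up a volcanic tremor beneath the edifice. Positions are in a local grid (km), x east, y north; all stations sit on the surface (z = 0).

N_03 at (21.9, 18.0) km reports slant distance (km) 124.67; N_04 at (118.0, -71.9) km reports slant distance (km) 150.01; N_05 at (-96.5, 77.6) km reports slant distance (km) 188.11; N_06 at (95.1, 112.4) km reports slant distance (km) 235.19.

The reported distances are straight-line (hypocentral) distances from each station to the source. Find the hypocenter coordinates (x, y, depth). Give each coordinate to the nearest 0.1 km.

x ≈ -20.1 km, y ≈ -84.5 km, depth ≈ 57.2 km

Each station gives a sphere (x−x_i)² + (y−y_i)² + z² = d_i² (stations at z=0).
Subtracting the N_03 sphere from N_04 and N_05: z² cancels, leaving linear equations in x and y:
192.2 x − 179.8 y = 11329.61
-236.8 x + 119.2 y = -5312.36
Solving: x ≈ -20.102, y ≈ -84.500 km (keep extra digits for the depth step; rounded: -20.1, -84.5).
Then from the N_03 sphere: z² = 124.67² − (x − 21.9)² − (y − 18.0)² with x = -20.102, y = -84.500, so z ≈ 57.203 ≈ 57.2 km.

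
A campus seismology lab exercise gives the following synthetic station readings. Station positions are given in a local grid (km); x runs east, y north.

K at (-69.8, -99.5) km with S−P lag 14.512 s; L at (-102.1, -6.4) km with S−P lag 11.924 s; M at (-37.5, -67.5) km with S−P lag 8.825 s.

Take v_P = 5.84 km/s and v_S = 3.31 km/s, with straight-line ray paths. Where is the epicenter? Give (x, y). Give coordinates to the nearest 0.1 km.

(-11.0, -5.5)

Distance from S−P lag: d = Δt · v_P v_S / (v_P − v_S) = Δt · (5.84·3.31)/(5.84−3.31) ≈ 7.6405·Δt.
So d_K = 110.88, d_L = 91.11, d_M = 67.43 km.
Circle about each station: (x + 69.8)² + (y + 99.5)² = 110.88²; (x + 102.1)² + (y + 6.4)² = 91.11²; (x + 37.5)² + (y + 67.5)² = 67.43².
Subtracting pairs of circle equations eliminates x²+y² and gives linear equations (the radical axes):
-64.6 x + 186.2 y = -313.58
64.6 x + 64.0 y = -1062.22
Solving the 2×2 system: x ≈ -11.0, y ≈ -5.5 km.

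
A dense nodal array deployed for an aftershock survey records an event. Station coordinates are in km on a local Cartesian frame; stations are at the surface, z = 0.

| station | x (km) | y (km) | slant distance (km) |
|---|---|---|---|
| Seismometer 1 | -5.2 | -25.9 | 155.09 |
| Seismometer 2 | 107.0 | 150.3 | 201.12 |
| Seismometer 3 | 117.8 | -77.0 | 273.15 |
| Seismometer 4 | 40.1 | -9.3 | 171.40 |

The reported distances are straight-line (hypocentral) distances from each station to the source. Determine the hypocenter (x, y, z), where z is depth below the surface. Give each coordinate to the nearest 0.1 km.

Each station gives a sphere (x−x_i)² + (y−y_i)² + z² = d_i² (stations at z=0).
Subtracting the Seismometer 1 sphere from Seismometer 2 and Seismometer 3: z² cancels, leaving linear equations in x and y:
224.4 x + 352.4 y = 16944.89
246.0 x − 102.2 y = -31450.02
Solving: x ≈ -85.303, y ≈ 102.403 km (keep extra digits for the depth step; rounded: -85.3, 102.4).
Then from the Seismometer 1 sphere: z² = 155.09² − (x + 5.2)² − (y + 25.9)² with x = -85.303, y = 102.403, so z ≈ 34.275 ≈ 34.3 km.
Check against Seismometer 4 (with the unrounded solution): distance 171.40 ≈ 171.40 km. ✓

x ≈ -85.3 km, y ≈ 102.4 km, depth ≈ 34.3 km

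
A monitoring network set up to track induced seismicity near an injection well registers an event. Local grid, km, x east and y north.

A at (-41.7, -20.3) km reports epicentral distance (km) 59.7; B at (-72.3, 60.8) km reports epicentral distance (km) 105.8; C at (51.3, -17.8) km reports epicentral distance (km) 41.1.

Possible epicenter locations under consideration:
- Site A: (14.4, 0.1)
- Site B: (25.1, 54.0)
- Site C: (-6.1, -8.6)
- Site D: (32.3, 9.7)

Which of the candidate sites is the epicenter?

For each candidate, compare |candidate − station| to the reported distance:
Site A: residuals A 0.0, B 0.0, C 0.1 → max 0.1 km
Site B: residuals A 40.2, B 8.2, C 35.3 → max 40.2 km
Site C: residuals A 22.2, B 9.9, C 17.0 → max 22.2 km
Site D: residuals A 20.1, B 10.6, C 7.7 → max 20.1 km
Only Site A has all residuals ≈ 0.

Site A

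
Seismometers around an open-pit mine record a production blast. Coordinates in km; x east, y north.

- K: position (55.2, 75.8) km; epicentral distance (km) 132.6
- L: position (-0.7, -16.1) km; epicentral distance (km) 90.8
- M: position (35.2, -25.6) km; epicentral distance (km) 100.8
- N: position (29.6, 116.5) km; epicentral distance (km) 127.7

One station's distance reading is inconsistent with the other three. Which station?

M

Solve using three stations at a time. Using K, L, N (subtract circle equations pairwise → linear system) gives (x, y) ≈ (-72.4, 39.6).
Distances from that point to each station vs reported:
  K: calculated 132.6 vs reported 132.6 → residual 0.0 km
  L: calculated 90.8 vs reported 90.8 → residual 0.0 km
  M: calculated 125.8 vs reported 100.8 → residual 25.0 km
  N: calculated 127.7 vs reported 127.7 → residual 0.0 km
K, L, N are mutually consistent (residuals ≈ 0); M is off by 25.0 km.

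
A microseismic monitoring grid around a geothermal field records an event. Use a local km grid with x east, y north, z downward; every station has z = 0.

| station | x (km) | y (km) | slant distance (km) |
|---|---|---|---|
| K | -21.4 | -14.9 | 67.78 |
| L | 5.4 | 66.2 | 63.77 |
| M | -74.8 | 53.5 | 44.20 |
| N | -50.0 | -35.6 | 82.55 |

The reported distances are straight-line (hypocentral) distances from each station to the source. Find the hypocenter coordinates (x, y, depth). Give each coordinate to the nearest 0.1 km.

Each station gives a sphere (x−x_i)² + (y−y_i)² + z² = d_i² (stations at z=0).
Subtracting the K sphere from L and M: z² cancels, leaving linear equations in x and y:
53.6 x + 162.2 y = 4259.15
-106.8 x + 136.8 y = 10417.81
Solving: x ≈ -44.904, y ≈ 41.097 km (keep extra digits for the depth step; rounded: -44.9, 41.1).
Then from the K sphere: z² = 67.78² − (x + 21.4)² − (y + 14.9)² with x = -44.904, y = 41.097, so z ≈ 30.100 ≈ 30.1 km.
Check against N (with the unrounded solution): distance 82.55 ≈ 82.55 km. ✓

(-44.9, 41.1, 30.1)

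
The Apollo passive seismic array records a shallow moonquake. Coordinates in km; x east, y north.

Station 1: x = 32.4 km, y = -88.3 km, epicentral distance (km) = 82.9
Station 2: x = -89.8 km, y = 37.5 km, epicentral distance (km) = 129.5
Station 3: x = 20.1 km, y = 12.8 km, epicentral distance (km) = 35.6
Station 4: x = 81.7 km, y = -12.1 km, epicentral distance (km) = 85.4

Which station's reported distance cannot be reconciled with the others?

Station 2

Solve using three stations at a time. Using Station 1, Station 3, Station 4 (subtract circle equations pairwise → linear system) gives (x, y) ≈ (-3.7, -13.7).
Distances from that point to each station vs reported:
  Station 1: calculated 82.9 vs reported 82.9 → residual 0.0 km
  Station 2: calculated 100.2 vs reported 129.5 → residual 29.3 km
  Station 3: calculated 35.6 vs reported 35.6 → residual 0.0 km
  Station 4: calculated 85.4 vs reported 85.4 → residual 0.0 km
Station 1, Station 3, Station 4 are mutually consistent (residuals ≈ 0); Station 2 is off by 29.3 km.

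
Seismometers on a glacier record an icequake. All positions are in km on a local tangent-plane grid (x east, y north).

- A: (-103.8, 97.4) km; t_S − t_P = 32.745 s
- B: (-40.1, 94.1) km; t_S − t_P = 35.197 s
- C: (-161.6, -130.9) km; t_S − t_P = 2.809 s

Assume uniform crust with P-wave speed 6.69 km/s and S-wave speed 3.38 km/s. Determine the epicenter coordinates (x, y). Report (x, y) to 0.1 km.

x ≈ -144.3 km, y ≈ -122.6 km

Distance from S−P lag: d = Δt · v_P v_S / (v_P − v_S) = Δt · (6.69·3.38)/(6.69−3.38) ≈ 6.8315·Δt.
So d_A = 223.70, d_B = 240.45, d_C = 19.19 km.
Circle about each station: (x + 103.8)² + (y − 97.4)² = 223.70²; (x + 40.1)² + (y − 94.1)² = 240.45²; (x + 161.6)² + (y + 130.9)² = 19.19².
Subtracting the A equation from the B and C equations removes the quadratic terms:
127.4 x − 6.6 y = -17572.89
-115.6 x − 456.6 y = 72661.60
Solving the 2×2 system: x ≈ -144.3, y ≈ -122.6 km.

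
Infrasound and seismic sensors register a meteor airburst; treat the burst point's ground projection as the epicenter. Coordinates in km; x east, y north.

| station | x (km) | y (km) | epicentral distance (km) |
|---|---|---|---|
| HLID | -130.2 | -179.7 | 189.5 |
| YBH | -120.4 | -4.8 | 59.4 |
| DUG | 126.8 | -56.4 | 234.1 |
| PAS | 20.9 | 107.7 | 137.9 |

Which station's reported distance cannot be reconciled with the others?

DUG

Solve using three stations at a time. Using HLID, YBH, PAS (subtract circle equations pairwise → linear system) gives (x, y) ≈ (-61.0, -3.3).
Distances from that point to each station vs reported:
  HLID: calculated 189.5 vs reported 189.5 → residual 0.0 km
  YBH: calculated 59.4 vs reported 59.4 → residual 0.0 km
  DUG: calculated 195.1 vs reported 234.1 → residual 39.0 km
  PAS: calculated 137.9 vs reported 137.9 → residual 0.0 km
HLID, YBH, PAS are mutually consistent (residuals ≈ 0); DUG is off by 39.0 km.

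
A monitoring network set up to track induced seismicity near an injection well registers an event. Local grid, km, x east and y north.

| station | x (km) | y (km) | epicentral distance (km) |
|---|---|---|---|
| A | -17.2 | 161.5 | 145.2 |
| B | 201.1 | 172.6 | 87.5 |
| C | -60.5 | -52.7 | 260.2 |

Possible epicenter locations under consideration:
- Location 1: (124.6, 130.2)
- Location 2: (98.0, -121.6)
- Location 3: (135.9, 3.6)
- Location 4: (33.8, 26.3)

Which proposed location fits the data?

For each candidate, compare |candidate − station| to the reported distance:
Location 1: residuals A 0.0, B 0.0, C 0.0 → max 0.0 km
Location 2: residuals A 160.4, B 224.2, C 87.4 → max 224.2 km
Location 3: residuals A 74.7, B 93.6, C 55.9 → max 93.6 km
Location 4: residuals A 0.7, B 134.7, C 137.2 → max 137.2 km
Only Location 1 has all residuals ≈ 0.

Location 1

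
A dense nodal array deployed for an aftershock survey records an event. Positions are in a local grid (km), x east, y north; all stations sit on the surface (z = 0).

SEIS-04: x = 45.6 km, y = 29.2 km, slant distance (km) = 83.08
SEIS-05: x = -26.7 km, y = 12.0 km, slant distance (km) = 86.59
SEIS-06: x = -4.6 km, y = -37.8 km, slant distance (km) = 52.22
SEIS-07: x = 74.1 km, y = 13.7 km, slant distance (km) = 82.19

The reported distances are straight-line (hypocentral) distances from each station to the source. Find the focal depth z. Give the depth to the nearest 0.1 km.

Each station gives a sphere (x−x_i)² + (y−y_i)² + z² = d_i² (stations at z=0).
Subtracting the SEIS-04 sphere from SEIS-05 and SEIS-06: z² cancels, leaving linear equations in x and y:
-144.6 x − 34.4 y = -2670.65
-100.4 x − 134.0 y = 2693.36
Solving: x ≈ 28.294, y ≈ -41.299 km (keep extra digits for the depth step; rounded: 28.3, -41.3).
Then from the SEIS-04 sphere: z² = 83.08² − (x − 45.6)² − (y − 29.2)² with x = 28.294, y = -41.299, so z ≈ 40.406 ≈ 40.4 km.
Check against SEIS-07 (with the unrounded solution): distance 82.19 ≈ 82.19 km. ✓

z ≈ 40.4 km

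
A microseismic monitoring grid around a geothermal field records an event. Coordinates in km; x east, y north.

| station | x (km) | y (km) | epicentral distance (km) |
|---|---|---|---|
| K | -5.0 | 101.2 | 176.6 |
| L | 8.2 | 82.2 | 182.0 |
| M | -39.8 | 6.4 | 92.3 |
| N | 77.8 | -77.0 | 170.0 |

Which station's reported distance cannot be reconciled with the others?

Solve using three stations at a time. Using L, M, N (subtract circle equations pairwise → linear system) gives (x, y) ≈ (-92.1, -69.7).
Distances from that point to each station vs reported:
  K: calculated 191.8 vs reported 176.6 → residual 15.2 km
  L: calculated 182.0 vs reported 182.0 → residual 0.0 km
  M: calculated 92.3 vs reported 92.3 → residual 0.0 km
  N: calculated 170.0 vs reported 170.0 → residual 0.0 km
L, M, N are mutually consistent (residuals ≈ 0); K is off by 15.2 km.

K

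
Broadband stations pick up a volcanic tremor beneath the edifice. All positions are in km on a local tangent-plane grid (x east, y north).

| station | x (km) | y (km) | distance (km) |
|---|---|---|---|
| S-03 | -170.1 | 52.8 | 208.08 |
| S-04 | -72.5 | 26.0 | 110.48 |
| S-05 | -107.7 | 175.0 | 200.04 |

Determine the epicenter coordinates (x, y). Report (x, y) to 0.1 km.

Circle about each station: (x + 170.1)² + (y − 52.8)² = 208.08²; (x + 72.5)² + (y − 26.0)² = 110.48²; (x + 107.7)² + (y − 175.0)² = 200.04².
Subtracting the S-03 equation from the S-04 and S-05 equations removes the quadratic terms:
195.2 x − 53.6 y = 5301.86
124.8 x + 244.4 y = 13783.72
Solving the 2×2 system: x ≈ 37.4, y ≈ 37.3 km.
Check against S-03 (with the unrounded x, y): √((x + 170.1)²+(y − 52.8)²) = 208.08 ≈ 208.08 km. ✓

(37.4, 37.3)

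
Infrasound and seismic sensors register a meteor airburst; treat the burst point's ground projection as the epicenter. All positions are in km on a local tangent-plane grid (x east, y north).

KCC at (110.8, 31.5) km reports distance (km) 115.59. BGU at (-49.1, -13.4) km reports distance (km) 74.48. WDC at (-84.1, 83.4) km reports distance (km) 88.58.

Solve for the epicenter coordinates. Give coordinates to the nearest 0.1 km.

-3.9 km east, 45.8 km north

Circle about each station: (x − 110.8)² + (y − 31.5)² = 115.59²; (x + 49.1)² + (y + 13.4)² = 74.48²; (x + 84.1)² + (y − 83.4)² = 88.58².
Subtracting the KCC equation from the BGU and WDC equations removes the quadratic terms:
-319.8 x − 89.8 y = -2864.74
-389.8 x + 103.8 y = 6274.11
Solving the 2×2 system: x ≈ -3.9, y ≈ 45.8 km.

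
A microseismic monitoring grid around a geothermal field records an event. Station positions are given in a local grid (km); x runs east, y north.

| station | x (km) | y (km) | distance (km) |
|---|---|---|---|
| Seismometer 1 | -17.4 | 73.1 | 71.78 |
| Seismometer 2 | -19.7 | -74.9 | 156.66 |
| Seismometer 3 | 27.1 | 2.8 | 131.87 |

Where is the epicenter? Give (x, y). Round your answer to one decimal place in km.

(-88.8, 65.7)

Circle about each station: (x + 17.4)² + (y − 73.1)² = 71.78²; (x + 19.7)² + (y + 74.9)² = 156.66²; (x − 27.1)² + (y − 2.8)² = 131.87².
Subtracting pairs of circle equations eliminates x²+y² and gives linear equations (the radical axes):
-4.6 x − 296.0 y = -19038.26
89.0 x − 140.6 y = -17141.45
Solving the 2×2 system: x ≈ -88.8, y ≈ 65.7 km.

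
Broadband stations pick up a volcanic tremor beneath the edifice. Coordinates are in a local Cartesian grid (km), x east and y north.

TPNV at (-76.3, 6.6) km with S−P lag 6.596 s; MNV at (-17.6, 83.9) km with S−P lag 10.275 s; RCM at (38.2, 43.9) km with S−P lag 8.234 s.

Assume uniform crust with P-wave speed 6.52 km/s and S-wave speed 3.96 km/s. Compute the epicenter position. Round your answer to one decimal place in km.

Distance from S−P lag: d = Δt · v_P v_S / (v_P − v_S) = Δt · (6.52·3.96)/(6.52−3.96) ≈ 10.0856·Δt.
So d_TPNV = 66.52, d_MNV = 103.63, d_RCM = 83.05 km.
Circle about each station: (x + 76.3)² + (y − 6.6)² = 66.52²; (x + 17.6)² + (y − 83.9)² = 103.63²; (x − 38.2)² + (y − 43.9)² = 83.05².
Subtracting the TPNV equation from the MNV and RCM equations removes the quadratic terms:
117.4 x + 154.6 y = -4830.55
229.0 x + 74.6 y = -4951.19
Solving the 2×2 system: x ≈ -15.2, y ≈ -19.7 km.

x ≈ -15.2 km, y ≈ -19.7 km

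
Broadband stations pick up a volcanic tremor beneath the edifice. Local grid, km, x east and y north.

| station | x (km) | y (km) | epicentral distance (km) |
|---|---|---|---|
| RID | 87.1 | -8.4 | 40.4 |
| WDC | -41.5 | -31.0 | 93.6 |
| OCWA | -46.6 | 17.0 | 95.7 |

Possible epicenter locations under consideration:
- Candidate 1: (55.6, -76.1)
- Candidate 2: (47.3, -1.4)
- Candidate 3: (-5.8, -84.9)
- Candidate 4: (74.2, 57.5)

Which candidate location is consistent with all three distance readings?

Candidate 2

For each candidate, compare |candidate − station| to the reported distance:
Candidate 1: residuals RID 34.3, WDC 13.5, OCWA 42.5 → max 42.5 km
Candidate 2: residuals RID 0.0, WDC 0.0, OCWA 0.0 → max 0.0 km
Candidate 3: residuals RID 79.9, WDC 28.9, OCWA 14.1 → max 79.9 km
Candidate 4: residuals RID 26.8, WDC 52.1, OCWA 31.7 → max 52.1 km
Only Candidate 2 has all residuals ≈ 0.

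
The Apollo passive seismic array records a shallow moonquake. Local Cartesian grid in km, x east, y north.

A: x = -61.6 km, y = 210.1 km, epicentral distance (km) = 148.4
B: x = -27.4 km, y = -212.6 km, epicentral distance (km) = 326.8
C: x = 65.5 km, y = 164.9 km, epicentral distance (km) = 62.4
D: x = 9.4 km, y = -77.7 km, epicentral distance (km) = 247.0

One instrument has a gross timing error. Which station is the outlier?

D

Solve using three stations at a time. Using A, B, C (subtract circle equations pairwise → linear system) gives (x, y) ≈ (44.4, 106.2).
Distances from that point to each station vs reported:
  A: calculated 148.4 vs reported 148.4 → residual 0.0 km
  B: calculated 326.8 vs reported 326.8 → residual 0.0 km
  C: calculated 62.4 vs reported 62.4 → residual 0.0 km
  D: calculated 187.2 vs reported 247.0 → residual 59.8 km
A, B, C are mutually consistent (residuals ≈ 0); D is off by 59.8 km.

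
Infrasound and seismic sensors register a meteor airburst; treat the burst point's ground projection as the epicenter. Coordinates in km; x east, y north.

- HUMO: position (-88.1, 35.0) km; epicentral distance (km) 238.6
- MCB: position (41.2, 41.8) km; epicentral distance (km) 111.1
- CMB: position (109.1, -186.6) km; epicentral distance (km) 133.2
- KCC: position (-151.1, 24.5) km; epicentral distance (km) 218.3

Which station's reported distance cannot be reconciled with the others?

Solve using three stations at a time. Using MCB, CMB, KCC (subtract circle equations pairwise → linear system) gives (x, y) ≈ (46.1, -69.2).
Distances from that point to each station vs reported:
  HUMO: calculated 169.9 vs reported 238.6 → residual 68.7 km
  MCB: calculated 111.1 vs reported 111.1 → residual 0.0 km
  CMB: calculated 133.2 vs reported 133.2 → residual 0.0 km
  KCC: calculated 218.3 vs reported 218.3 → residual 0.0 km
MCB, CMB, KCC are mutually consistent (residuals ≈ 0); HUMO is off by 68.7 km.

HUMO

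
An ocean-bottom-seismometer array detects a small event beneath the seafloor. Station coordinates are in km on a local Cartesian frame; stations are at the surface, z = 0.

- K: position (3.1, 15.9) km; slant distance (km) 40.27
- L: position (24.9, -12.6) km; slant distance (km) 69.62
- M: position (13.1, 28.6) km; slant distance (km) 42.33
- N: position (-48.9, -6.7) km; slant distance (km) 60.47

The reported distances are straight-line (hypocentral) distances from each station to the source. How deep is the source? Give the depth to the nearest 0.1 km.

Each station gives a sphere (x−x_i)² + (y−y_i)² + z² = d_i² (stations at z=0).
Subtracting the K sphere from L and M: z² cancels, leaving linear equations in x and y:
43.6 x − 57.0 y = -2708.92
20.0 x + 25.4 y = 556.99
Solving: x ≈ -16.489, y ≈ 34.912 km (keep extra digits for the depth step; rounded: -16.5, 34.9).
Then from the K sphere: z² = 40.27² − (x − 3.1)² − (y − 15.9)² with x = -16.489, y = 34.912, so z ≈ 29.606 ≈ 29.6 km.

29.6 km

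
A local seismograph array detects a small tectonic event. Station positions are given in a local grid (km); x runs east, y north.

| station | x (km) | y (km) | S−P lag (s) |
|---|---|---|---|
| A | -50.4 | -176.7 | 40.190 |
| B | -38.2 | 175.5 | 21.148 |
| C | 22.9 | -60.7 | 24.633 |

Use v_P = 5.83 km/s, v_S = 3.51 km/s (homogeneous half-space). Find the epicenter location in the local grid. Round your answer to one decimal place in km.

Distance from S−P lag: d = Δt · v_P v_S / (v_P − v_S) = Δt · (5.83·3.51)/(5.83−3.51) ≈ 8.8204·Δt.
So d_A = 354.49, d_B = 186.53, d_C = 217.27 km.
Circle about each station: (x + 50.4)² + (y + 176.7)² = 354.49²; (x + 38.2)² + (y − 175.5)² = 186.53²; (x − 22.9)² + (y + 60.7)² = 217.27².
Subtracting the A equation from the B and C equations removes the quadratic terms:
24.4 x + 704.4 y = 89366.16
146.6 x + 232.0 y = 48902.76
Solving the 2×2 system: x ≈ 140.5, y ≈ 122.0 km.

(140.5, 122.0)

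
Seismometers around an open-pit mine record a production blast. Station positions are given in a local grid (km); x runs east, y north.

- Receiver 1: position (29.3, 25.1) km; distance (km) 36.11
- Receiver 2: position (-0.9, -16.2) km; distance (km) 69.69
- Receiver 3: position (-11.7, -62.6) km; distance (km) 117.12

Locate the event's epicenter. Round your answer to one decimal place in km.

Circle about each station: (x − 29.3)² + (y − 25.1)² = 36.11²; (x + 0.9)² + (y + 16.2)² = 69.69²; (x + 11.7)² + (y + 62.6)² = 117.12².
Subtracting the Receiver 1 equation from the Receiver 2 and Receiver 3 equations removes the quadratic terms:
-60.4 x − 82.6 y = -4778.01
-82.0 x − 175.4 y = -9846.01
Solving the 2×2 system: x ≈ 6.5, y ≈ 53.1 km.

x ≈ 6.5 km, y ≈ 53.1 km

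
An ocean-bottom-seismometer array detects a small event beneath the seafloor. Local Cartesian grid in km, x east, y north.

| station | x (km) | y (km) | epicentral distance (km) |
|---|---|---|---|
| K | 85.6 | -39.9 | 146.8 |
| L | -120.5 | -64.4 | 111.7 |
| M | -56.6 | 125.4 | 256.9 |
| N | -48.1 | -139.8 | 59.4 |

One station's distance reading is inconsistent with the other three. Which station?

N

Solve using three stations at a time. Using K, L, M (subtract circle equations pairwise → linear system) gives (x, y) ≈ (-30.2, -130.1).
Distances from that point to each station vs reported:
  K: calculated 146.8 vs reported 146.8 → residual 0.0 km
  L: calculated 111.7 vs reported 111.7 → residual 0.0 km
  M: calculated 256.9 vs reported 256.9 → residual 0.0 km
  N: calculated 20.3 vs reported 59.4 → residual 39.1 km
K, L, M are mutually consistent (residuals ≈ 0); N is off by 39.1 km.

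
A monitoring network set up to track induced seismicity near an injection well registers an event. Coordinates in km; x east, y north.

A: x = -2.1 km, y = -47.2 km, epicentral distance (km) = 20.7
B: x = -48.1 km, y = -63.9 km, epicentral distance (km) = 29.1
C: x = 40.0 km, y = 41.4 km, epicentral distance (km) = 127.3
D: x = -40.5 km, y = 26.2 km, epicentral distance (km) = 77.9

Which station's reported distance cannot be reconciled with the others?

Solve using three stations at a time. Using A, B, D (subtract circle equations pairwise → linear system) gives (x, y) ≈ (-22.7, -49.6).
Distances from that point to each station vs reported:
  A: calculated 20.7 vs reported 20.7 → residual 0.0 km
  B: calculated 29.1 vs reported 29.1 → residual 0.0 km
  C: calculated 110.5 vs reported 127.3 → residual 16.8 km
  D: calculated 77.9 vs reported 77.9 → residual 0.0 km
A, B, D are mutually consistent (residuals ≈ 0); C is off by 16.8 km.

C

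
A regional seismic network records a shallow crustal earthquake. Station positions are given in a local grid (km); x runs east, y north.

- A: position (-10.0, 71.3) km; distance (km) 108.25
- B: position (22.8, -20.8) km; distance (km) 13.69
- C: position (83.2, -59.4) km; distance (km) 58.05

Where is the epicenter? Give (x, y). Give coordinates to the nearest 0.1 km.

34.9 km east, -27.2 km north

Circle about each station: (x + 10.0)² + (y − 71.3)² = 108.25²; (x − 22.8)² + (y + 20.8)² = 13.69²; (x − 83.2)² + (y + 59.4)² = 58.05².
Subtracting the A equation from the B and C equations removes the quadratic terms:
65.6 x − 184.2 y = 7299.44
186.4 x − 261.4 y = 13615.17
Solving the 2×2 system: x ≈ 34.9, y ≈ -27.2 km.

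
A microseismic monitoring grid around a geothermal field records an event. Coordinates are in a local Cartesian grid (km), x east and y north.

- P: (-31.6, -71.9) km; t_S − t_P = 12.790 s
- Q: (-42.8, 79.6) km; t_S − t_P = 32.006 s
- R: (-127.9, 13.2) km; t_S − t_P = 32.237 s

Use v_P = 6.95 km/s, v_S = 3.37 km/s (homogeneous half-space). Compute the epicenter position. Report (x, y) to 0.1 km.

x ≈ 41.9 km, y ≈ -111.9 km

Distance from S−P lag: d = Δt · v_P v_S / (v_P − v_S) = Δt · (6.95·3.37)/(6.95−3.37) ≈ 6.5423·Δt.
So d_P = 83.68, d_Q = 209.39, d_R = 210.90 km.
Circle about each station: (x + 31.6)² + (y + 71.9)² = 83.68²; (x + 42.8)² + (y − 79.6)² = 209.39²; (x + 127.9)² + (y − 13.2)² = 210.90².
Subtracting the P equation from the Q and R equations removes the quadratic terms:
-22.4 x + 303.0 y = -34842.00
-192.6 x + 170.2 y = -27111.99
Solving the 2×2 system: x ≈ 41.9, y ≈ -111.9 km.
Check against P (with the unrounded x, y): √((x + 31.6)²+(y + 71.9)²) = 83.67 ≈ 83.68 km. ✓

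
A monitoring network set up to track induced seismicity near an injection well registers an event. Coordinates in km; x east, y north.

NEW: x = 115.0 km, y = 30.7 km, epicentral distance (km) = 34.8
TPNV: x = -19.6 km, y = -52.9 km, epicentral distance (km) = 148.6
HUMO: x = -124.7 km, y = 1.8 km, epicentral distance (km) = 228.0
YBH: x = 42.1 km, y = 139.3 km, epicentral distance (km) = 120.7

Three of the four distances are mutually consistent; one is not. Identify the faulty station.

Solve using three stations at a time. Using TPNV, HUMO, YBH (subtract circle equations pairwise → linear system) gives (x, y) ≈ (101.1, 33.9).
Distances from that point to each station vs reported:
  NEW: calculated 14.3 vs reported 34.8 → residual 20.5 km
  TPNV: calculated 148.6 vs reported 148.6 → residual 0.0 km
  HUMO: calculated 228.0 vs reported 228.0 → residual 0.0 km
  YBH: calculated 120.8 vs reported 120.7 → residual 0.1 km
TPNV, HUMO, YBH are mutually consistent (residuals ≈ 0); NEW is off by 20.5 km.

NEW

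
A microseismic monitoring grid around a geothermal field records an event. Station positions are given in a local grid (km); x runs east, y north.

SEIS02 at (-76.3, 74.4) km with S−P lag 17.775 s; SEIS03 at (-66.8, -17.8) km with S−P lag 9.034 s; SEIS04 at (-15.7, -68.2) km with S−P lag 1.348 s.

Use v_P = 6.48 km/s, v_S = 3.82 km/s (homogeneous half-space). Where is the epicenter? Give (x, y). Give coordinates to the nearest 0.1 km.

x ≈ -5.1 km, y ≈ -74.9 km

Distance from S−P lag: d = Δt · v_P v_S / (v_P − v_S) = Δt · (6.48·3.82)/(6.48−3.82) ≈ 9.3059·Δt.
So d_SEIS02 = 165.41, d_SEIS03 = 84.07, d_SEIS04 = 12.54 km.
Circle about each station: (x + 76.3)² + (y − 74.4)² = 165.41²; (x + 66.8)² + (y + 17.8)² = 84.07²; (x + 15.7)² + (y + 68.2)² = 12.54².
Subtracting pairs of circle equations eliminates x²+y² and gives linear equations (the radical axes):
19.0 x − 184.4 y = 13714.73
121.2 x − 285.2 y = 20743.90
Solving the 2×2 system: x ≈ -5.1, y ≈ -74.9 km.
Check against SEIS02 (with the unrounded x, y): √((x + 76.3)²+(y − 74.4)²) = 165.41 ≈ 165.41 km. ✓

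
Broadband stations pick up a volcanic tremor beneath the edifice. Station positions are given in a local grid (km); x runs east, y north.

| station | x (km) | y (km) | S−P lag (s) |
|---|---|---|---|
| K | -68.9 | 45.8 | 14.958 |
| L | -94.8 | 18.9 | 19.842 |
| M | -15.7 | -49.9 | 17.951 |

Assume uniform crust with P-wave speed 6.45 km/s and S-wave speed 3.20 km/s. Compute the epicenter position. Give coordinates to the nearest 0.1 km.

Distance from S−P lag: d = Δt · v_P v_S / (v_P − v_S) = Δt · (6.45·3.20)/(6.45−3.20) ≈ 6.3508·Δt.
So d_K = 94.99, d_L = 126.01, d_M = 114.00 km.
Circle about each station: (x + 68.9)² + (y − 45.8)² = 94.99²; (x + 94.8)² + (y − 18.9)² = 126.01²; (x + 15.7)² + (y + 49.9)² = 114.00².
Subtracting the K equation from the L and M equations removes the quadratic terms:
-51.8 x − 53.8 y = -4356.02
106.4 x − 191.4 y = -8081.25
Solving the 2×2 system: x ≈ 25.5, y ≈ 56.4 km.

x ≈ 25.5 km, y ≈ 56.4 km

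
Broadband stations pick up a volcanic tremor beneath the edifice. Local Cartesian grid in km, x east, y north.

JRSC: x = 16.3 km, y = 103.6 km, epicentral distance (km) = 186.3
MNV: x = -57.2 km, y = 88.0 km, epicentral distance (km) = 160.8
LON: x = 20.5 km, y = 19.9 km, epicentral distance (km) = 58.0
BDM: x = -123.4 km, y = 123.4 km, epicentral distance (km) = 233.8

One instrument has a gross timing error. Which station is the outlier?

Solve using three stations at a time. Using MNV, LON, BDM (subtract circle equations pairwise → linear system) gives (x, y) ≈ (57.7, -24.5).
Distances from that point to each station vs reported:
  JRSC: calculated 134.6 vs reported 186.3 → residual 51.7 km
  MNV: calculated 160.8 vs reported 160.8 → residual 0.0 km
  LON: calculated 57.9 vs reported 58.0 → residual 0.1 km
  BDM: calculated 233.8 vs reported 233.8 → residual 0.0 km
MNV, LON, BDM are mutually consistent (residuals ≈ 0); JRSC is off by 51.7 km.

JRSC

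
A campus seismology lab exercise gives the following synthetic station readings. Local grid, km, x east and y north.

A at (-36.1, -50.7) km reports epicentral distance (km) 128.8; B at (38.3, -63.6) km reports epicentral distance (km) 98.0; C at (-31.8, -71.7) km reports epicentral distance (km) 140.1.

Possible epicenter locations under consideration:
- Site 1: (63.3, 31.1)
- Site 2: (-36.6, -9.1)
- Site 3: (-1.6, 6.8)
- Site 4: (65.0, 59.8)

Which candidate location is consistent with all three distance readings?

For each candidate, compare |candidate − station| to the reported distance:
Site 1: residuals A 0.1, B 0.1, C 0.1 → max 0.1 km
Site 2: residuals A 87.2, B 5.4, C 77.3 → max 87.2 km
Site 3: residuals A 61.7, B 17.1, C 56.0 → max 61.7 km
Site 4: residuals A 21.0, B 28.3, C 23.2 → max 28.3 km
Only Site 1 has all residuals ≈ 0.

Site 1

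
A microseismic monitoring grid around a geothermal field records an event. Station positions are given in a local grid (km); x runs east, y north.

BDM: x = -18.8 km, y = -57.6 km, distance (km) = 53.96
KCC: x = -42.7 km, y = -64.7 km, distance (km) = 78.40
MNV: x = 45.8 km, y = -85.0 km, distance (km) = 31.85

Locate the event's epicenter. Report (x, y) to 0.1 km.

Circle about each station: (x + 18.8)² + (y + 57.6)² = 53.96²; (x + 42.7)² + (y + 64.7)² = 78.40²; (x − 45.8)² + (y + 85.0)² = 31.85².
Subtracting the BDM equation from the KCC and MNV equations removes the quadratic terms:
-47.8 x − 14.2 y = -896.70
129.2 x − 54.8 y = 7548.70
Solving the 2×2 system: x ≈ 35.1, y ≈ -55.0 km.

x ≈ 35.1 km, y ≈ -55.0 km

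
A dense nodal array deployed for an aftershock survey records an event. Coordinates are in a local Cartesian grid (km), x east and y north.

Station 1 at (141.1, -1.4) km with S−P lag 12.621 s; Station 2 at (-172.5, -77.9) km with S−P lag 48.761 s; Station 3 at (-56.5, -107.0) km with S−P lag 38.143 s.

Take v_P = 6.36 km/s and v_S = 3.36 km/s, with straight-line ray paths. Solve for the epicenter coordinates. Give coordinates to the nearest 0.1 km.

(132.6, 88.1)

Distance from S−P lag: d = Δt · v_P v_S / (v_P − v_S) = Δt · (6.36·3.36)/(6.36−3.36) ≈ 7.1232·Δt.
So d_Station 1 = 89.90, d_Station 2 = 347.33, d_Station 3 = 271.70 km.
Circle about each station: (x − 141.1)² + (y + 1.4)² = 89.90²; (x + 172.5)² + (y + 77.9)² = 347.33²; (x + 56.5)² + (y + 107.0)² = 271.70².
Subtracting the Station 1 equation from the Station 2 and Station 3 equations removes the quadratic terms:
-627.2 x − 153.0 y = -96642.63
-395.2 x − 211.2 y = -71008.80
Solving the 2×2 system: x ≈ 132.6, y ≈ 88.1 km.
Check against Station 1 (with the unrounded x, y): √((x − 141.1)²+(y + 1.4)²) = 89.91 ≈ 89.90 km. ✓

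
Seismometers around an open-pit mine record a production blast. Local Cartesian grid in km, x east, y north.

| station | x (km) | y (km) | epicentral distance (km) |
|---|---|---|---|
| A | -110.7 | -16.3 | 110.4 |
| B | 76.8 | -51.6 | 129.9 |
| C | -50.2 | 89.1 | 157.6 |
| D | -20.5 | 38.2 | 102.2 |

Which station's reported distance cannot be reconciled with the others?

Solve using three stations at a time. Using A, C, D (subtract circle equations pairwise → linear system) gives (x, y) ≈ (-11.0, -63.5).
Distances from that point to each station vs reported:
  A: calculated 110.4 vs reported 110.4 → residual 0.0 km
  B: calculated 88.6 vs reported 129.9 → residual 41.3 km
  C: calculated 157.6 vs reported 157.6 → residual 0.0 km
  D: calculated 102.1 vs reported 102.2 → residual 0.1 km
A, C, D are mutually consistent (residuals ≈ 0); B is off by 41.3 km.

B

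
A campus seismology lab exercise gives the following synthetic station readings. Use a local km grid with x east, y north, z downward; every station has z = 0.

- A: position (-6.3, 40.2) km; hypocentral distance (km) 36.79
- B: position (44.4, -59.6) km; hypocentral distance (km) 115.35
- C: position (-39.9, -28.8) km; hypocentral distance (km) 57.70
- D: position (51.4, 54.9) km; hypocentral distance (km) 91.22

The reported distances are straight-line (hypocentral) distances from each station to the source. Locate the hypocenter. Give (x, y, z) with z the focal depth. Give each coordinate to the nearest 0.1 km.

x ≈ -31.9 km, y ≈ 24.3 km, depth ≈ 21.1 km

Each station gives a sphere (x−x_i)² + (y−y_i)² + z² = d_i² (stations at z=0).
Subtracting the A sphere from B and C: z² cancels, leaving linear equations in x and y:
101.4 x − 199.6 y = -8084.33
-67.2 x − 138.0 y = -1210.07
Solving: x ≈ -31.894, y ≈ 24.300 km (keep extra digits for the depth step; rounded: -31.9, 24.3).
Then from the A sphere: z² = 36.79² − (x + 6.3)² − (y − 40.2)² with x = -31.894, y = 24.300, so z ≈ 21.110 ≈ 21.1 km.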